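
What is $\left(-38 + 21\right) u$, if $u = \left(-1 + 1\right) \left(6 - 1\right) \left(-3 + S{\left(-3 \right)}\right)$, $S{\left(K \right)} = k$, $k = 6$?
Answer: $0$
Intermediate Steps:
$S{\left(K \right)} = 6$
$u = 0$ ($u = \left(-1 + 1\right) \left(6 - 1\right) \left(-3 + 6\right) = 0 \cdot 5 \cdot 3 = 0 \cdot 3 = 0$)
$\left(-38 + 21\right) u = \left(-38 + 21\right) 0 = \left(-17\right) 0 = 0$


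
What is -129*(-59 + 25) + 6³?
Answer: 4602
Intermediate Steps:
-129*(-59 + 25) + 6³ = -129*(-34) + 216 = 4386 + 216 = 4602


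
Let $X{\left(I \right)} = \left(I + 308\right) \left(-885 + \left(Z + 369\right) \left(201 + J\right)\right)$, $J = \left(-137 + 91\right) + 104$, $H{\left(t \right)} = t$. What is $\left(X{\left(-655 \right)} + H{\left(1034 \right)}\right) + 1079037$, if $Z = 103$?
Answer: $-41032890$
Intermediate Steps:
$J = 58$ ($J = -46 + 104 = 58$)
$X{\left(I \right)} = 37379804 + 121363 I$ ($X{\left(I \right)} = \left(I + 308\right) \left(-885 + \left(103 + 369\right) \left(201 + 58\right)\right) = \left(308 + I\right) \left(-885 + 472 \cdot 259\right) = \left(308 + I\right) \left(-885 + 122248\right) = \left(308 + I\right) 121363 = 37379804 + 121363 I$)
$\left(X{\left(-655 \right)} + H{\left(1034 \right)}\right) + 1079037 = \left(\left(37379804 + 121363 \left(-655\right)\right) + 1034\right) + 1079037 = \left(\left(37379804 - 79492765\right) + 1034\right) + 1079037 = \left(-42112961 + 1034\right) + 1079037 = -42111927 + 1079037 = -41032890$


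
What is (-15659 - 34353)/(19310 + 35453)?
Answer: -50012/54763 ≈ -0.91324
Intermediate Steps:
(-15659 - 34353)/(19310 + 35453) = -50012/54763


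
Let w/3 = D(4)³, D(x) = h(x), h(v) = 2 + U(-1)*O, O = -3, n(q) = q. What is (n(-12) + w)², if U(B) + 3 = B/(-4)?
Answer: 42433940025/4096 ≈ 1.0360e+7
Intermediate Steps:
U(B) = -3 - B/4 (U(B) = -3 + B/(-4) = -3 + B*(-¼) = -3 - B/4)
h(v) = 41/4 (h(v) = 2 + (-3 - ¼*(-1))*(-3) = 2 + (-3 + ¼)*(-3) = 2 - 11/4*(-3) = 2 + 33/4 = 41/4)
D(x) = 41/4
w = 206763/64 (w = 3*(41/4)³ = 3*(68921/64) = 206763/64 ≈ 3230.7)
(n(-12) + w)² = (-12 + 206763/64)² = (205995/64)² = 42433940025/4096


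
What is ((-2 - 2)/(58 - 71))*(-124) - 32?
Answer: -912/13 ≈ -70.154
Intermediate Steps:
((-2 - 2)/(58 - 71))*(-124) - 32 = -4/(-13)*(-124) - 32 = -4*(-1/13)*(-124) - 32 = (4/13)*(-124) - 32 = -496/13 - 32 = -912/13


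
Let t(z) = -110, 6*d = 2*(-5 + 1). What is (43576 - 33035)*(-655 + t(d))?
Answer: -8063865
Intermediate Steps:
d = -4/3 (d = (2*(-5 + 1))/6 = (2*(-4))/6 = (⅙)*(-8) = -4/3 ≈ -1.3333)
(43576 - 33035)*(-655 + t(d)) = (43576 - 33035)*(-655 - 110) = 10541*(-765) = -8063865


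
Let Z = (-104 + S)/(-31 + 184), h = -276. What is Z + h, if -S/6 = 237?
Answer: -43754/153 ≈ -285.97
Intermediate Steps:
S = -1422 (S = -6*237 = -1422)
Z = -1526/153 (Z = (-104 - 1422)/(-31 + 184) = -1526/153 ≈ -9.9739)
Z + h = -1526/153 - 276 = -43754/153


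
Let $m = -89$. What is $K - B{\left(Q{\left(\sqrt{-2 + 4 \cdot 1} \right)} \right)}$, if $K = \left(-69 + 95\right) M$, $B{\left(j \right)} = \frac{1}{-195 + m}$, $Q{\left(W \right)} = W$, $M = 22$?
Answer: $\frac{162449}{284} \approx 572.0$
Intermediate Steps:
$B{\left(j \right)} = - \frac{1}{284}$ ($B{\left(j \right)} = \frac{1}{-195 - 89} = \frac{1}{-284} = - \frac{1}{284}$)
$K = 572$ ($K = \left(-69 + 95\right) 22 = 26 \cdot 22 = 572$)
$K - B{\left(Q{\left(\sqrt{-2 + 4 \cdot 1} \right)} \right)} = 572 - - \frac{1}{284} = 572 + \frac{1}{284} = \frac{162449}{284}$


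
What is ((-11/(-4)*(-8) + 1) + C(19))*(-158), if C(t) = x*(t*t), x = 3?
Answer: -167796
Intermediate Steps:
C(t) = 3*t² (C(t) = 3*(t*t) = 3*t²)
((-11/(-4)*(-8) + 1) + C(19))*(-158) = ((-11/(-4)*(-8) + 1) + 3*19²)*(-158) = ((-11*(-¼)*(-8) + 1) + 3*361)*(-158) = (((11/4)*(-8) + 1) + 1083)*(-158) = ((-22 + 1) + 1083)*(-158) = (-21 + 1083)*(-158) = 1062*(-158) = -167796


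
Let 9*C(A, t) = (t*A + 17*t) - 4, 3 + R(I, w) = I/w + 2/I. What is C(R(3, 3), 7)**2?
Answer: 100489/729 ≈ 137.84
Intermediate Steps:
R(I, w) = -3 + 2/I + I/w (R(I, w) = -3 + (I/w + 2/I) = -3 + (2/I + I/w) = -3 + 2/I + I/w)
C(A, t) = -4/9 + 17*t/9 + A*t/9 (C(A, t) = ((t*A + 17*t) - 4)/9 = ((A*t + 17*t) - 4)/9 = ((17*t + A*t) - 4)/9 = (-4 + 17*t + A*t)/9 = -4/9 + 17*t/9 + A*t/9)
C(R(3, 3), 7)**2 = (-4/9 + (17/9)*7 + (1/9)*(-3 + 2/3 + 3/3)*7)**2 = (-4/9 + 119/9 + (1/9)*(-3 + 2*(1/3) + 3*(1/3))*7)**2 = (-4/9 + 119/9 + (1/9)*(-3 + 2/3 + 1)*7)**2 = (-4/9 + 119/9 + (1/9)*(-4/3)*7)**2 = (-4/9 + 119/9 - 28/27)**2 = (317/27)**2 = 100489/729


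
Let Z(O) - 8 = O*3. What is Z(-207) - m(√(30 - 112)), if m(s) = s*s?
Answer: -531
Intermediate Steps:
m(s) = s²
Z(O) = 8 + 3*O (Z(O) = 8 + O*3 = 8 + 3*O)
Z(-207) - m(√(30 - 112)) = (8 + 3*(-207)) - (√(30 - 112))² = (8 - 621) - (√(-82))² = -613 - (I*√82)² = -613 - 1*(-82) = -613 + 82 = -531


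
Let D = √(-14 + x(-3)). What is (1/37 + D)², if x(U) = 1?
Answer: -17796/1369 + 2*I*√13/37 ≈ -12.999 + 0.19489*I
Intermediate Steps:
D = I*√13 (D = √(-14 + 1) = √(-13) = I*√13 ≈ 3.6056*I)
(1/37 + D)² = (1/37 + I*√13)²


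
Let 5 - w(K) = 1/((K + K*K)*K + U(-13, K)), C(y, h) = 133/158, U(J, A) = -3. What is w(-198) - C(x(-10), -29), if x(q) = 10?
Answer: 5074136645/1220264178 ≈ 4.1582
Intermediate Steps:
C(y, h) = 133/158 (C(y, h) = 133*(1/158) = 133/158)
w(K) = 5 - 1/(-3 + K*(K + K²)) (w(K) = 5 - 1/((K + K*K)*K - 3) = 5 - 1/((K + K²)*K - 3) = 5 - 1/(K*(K + K²) - 3) = 5 - 1/(-3 + K*(K + K²)))
w(-198) - C(x(-10), -29) = (-16 + 5*(-198)² + 5*(-198)³)/(-3 + (-198)² + (-198)³) - 1*133/158 = (-16 + 5*39204 + 5*(-7762392))/(-3 + 39204 - 7762392) - 133/158 = (-16 + 196020 - 38811960)/(-7723191) - 133/158 = -1/7723191*(-38615956) - 133/158 = 38615956/7723191 - 133/158 = 5074136645/1220264178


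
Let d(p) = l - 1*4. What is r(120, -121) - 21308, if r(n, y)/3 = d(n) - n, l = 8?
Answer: -21656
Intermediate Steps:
d(p) = 4 (d(p) = 8 - 1*4 = 8 - 4 = 4)
r(n, y) = 12 - 3*n (r(n, y) = 3*(4 - n) = 12 - 3*n)
r(120, -121) - 21308 = (12 - 3*120) - 21308 = (12 - 360) - 21308 = -348 - 21308 = -21656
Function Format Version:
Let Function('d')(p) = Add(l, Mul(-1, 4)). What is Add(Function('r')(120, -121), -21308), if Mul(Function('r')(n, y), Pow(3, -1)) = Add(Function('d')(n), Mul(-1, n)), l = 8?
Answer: -21656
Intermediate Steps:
Function('d')(p) = 4 (Function('d')(p) = Add(8, Mul(-1, 4)) = Add(8, -4) = 4)
Function('r')(n, y) = Add(12, Mul(-3, n)) (Function('r')(n, y) = Mul(3, Add(4, Mul(-1, n))) = Add(12, Mul(-3, n)))
Add(Function('r')(120, -121), -21308) = Add(Add(12, Mul(-3, 120)), -21308) = Add(Add(12, -360), -21308) = Add(-348, -21308) = -21656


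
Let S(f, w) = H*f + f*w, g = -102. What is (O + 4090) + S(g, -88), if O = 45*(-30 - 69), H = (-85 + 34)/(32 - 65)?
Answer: 92987/11 ≈ 8453.4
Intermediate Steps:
H = 17/11 (H = -51/(-33) = -51*(-1/33) = 17/11 ≈ 1.5455)
S(f, w) = 17*f/11 + f*w
O = -4455 (O = 45*(-99) = -4455)
(O + 4090) + S(g, -88) = (-4455 + 4090) + (1/11)*(-102)*(17 + 11*(-88)) = -365 + (1/11)*(-102)*(17 - 968) = -365 + (1/11)*(-102)*(-951) = -365 + 97002/11 = 92987/11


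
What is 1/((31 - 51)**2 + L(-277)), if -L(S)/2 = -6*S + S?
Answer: -1/2370 ≈ -0.00042194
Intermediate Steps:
L(S) = 10*S (L(S) = -2*(-6*S + S) = -(-10)*S = 10*S)
1/((31 - 51)**2 + L(-277)) = 1/((31 - 51)**2 + 10*(-277)) = 1/((-20)**2 - 2770) = 1/(400 - 2770) = 1/(-2370) = -1/2370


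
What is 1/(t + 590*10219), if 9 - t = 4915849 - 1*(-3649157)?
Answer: -1/2535787 ≈ -3.9436e-7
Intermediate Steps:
t = -8564997 (t = 9 - (4915849 - 1*(-3649157)) = 9 - (4915849 + 3649157) = 9 - 1*8565006 = 9 - 8565006 = -8564997)
1/(t + 590*10219) = 1/(-8564997 + 590*10219) = 1/(-8564997 + 6029210) = 1/(-2535787) = -1/2535787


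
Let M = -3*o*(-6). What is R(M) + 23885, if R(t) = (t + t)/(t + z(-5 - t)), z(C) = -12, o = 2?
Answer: 23888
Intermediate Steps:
M = 36 (M = -3*2*(-6) = -6*(-6) = 36)
R(t) = 2*t/(-12 + t) (R(t) = (t + t)/(t - 12) = (2*t)/(-12 + t) = 2*t/(-12 + t))
R(M) + 23885 = 2*36/(-12 + 36) + 23885 = 2*36/24 + 23885 = 2*36*(1/24) + 23885 = 3 + 23885 = 23888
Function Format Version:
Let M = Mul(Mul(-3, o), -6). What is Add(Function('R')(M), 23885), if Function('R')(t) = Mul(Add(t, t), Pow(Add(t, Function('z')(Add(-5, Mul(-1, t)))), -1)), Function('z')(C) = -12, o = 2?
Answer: 23888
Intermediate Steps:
M = 36 (M = Mul(Mul(-3, 2), -6) = Mul(-6, -6) = 36)
Function('R')(t) = Mul(2, t, Pow(Add(-12, t), -1)) (Function('R')(t) = Mul(Add(t, t), Pow(Add(t, -12), -1)) = Mul(Mul(2, t), Pow(Add(-12, t), -1)) = Mul(2, t, Pow(Add(-12, t), -1)))
Add(Function('R')(M), 23885) = Add(Mul(2, 36, Pow(Add(-12, 36), -1)), 23885) = Add(Mul(2, 36, Pow(24, -1)), 23885) = Add(Mul(2, 36, Rational(1, 24)), 23885) = Add(3, 23885) = 23888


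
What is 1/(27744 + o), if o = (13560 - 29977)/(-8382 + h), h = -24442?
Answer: 32824/910685473 ≈ 3.6043e-5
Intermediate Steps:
o = 16417/32824 (o = (13560 - 29977)/(-8382 - 24442) = -16417/(-32824) = -16417*(-1/32824) = 16417/32824 ≈ 0.50015)
1/(27744 + o) = 1/(27744 + 16417/32824) = 1/(910685473/32824) = 32824/910685473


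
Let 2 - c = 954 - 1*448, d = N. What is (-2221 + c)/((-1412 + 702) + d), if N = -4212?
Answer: 2725/4922 ≈ 0.55364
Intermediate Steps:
d = -4212
c = -504 (c = 2 - (954 - 1*448) = 2 - (954 - 448) = 2 - 1*506 = 2 - 506 = -504)
(-2221 + c)/((-1412 + 702) + d) = (-2221 - 504)/((-1412 + 702) - 4212) = -2725/(-710 - 4212) = -2725/(-4922) = -2725*(-1/4922) = 2725/4922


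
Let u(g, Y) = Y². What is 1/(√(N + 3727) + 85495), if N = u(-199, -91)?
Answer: 85495/7309383017 - 2*√3002/7309383017 ≈ 1.1682e-5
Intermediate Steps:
N = 8281 (N = (-91)² = 8281)
1/(√(N + 3727) + 85495) = 1/(√(8281 + 3727) + 85495) = 1/(√12008 + 85495) = 1/(2*√3002 + 85495) = 1/(85495 + 2*√3002)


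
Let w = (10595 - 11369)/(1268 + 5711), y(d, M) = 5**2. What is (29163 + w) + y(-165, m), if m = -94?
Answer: 203702278/6979 ≈ 29188.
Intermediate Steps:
y(d, M) = 25
w = -774/6979 ≈ -0.11090
(29163 + w) + y(-165, m) = (29163 - 774/6979) + 25 = 203527803/6979 + 25 = 203702278/6979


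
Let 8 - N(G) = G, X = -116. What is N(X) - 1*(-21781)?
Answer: 21905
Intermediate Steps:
N(G) = 8 - G
N(X) - 1*(-21781) = (8 - 1*(-116)) - 1*(-21781) = (8 + 116) + 21781 = 124 + 21781 = 21905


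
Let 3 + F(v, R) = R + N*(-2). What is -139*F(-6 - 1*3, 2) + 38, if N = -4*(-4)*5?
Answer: 22417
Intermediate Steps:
N = 80 (N = 16*5 = 80)
F(v, R) = -163 + R (F(v, R) = -3 + (R + 80*(-2)) = -3 + (R - 160) = -3 + (-160 + R) = -163 + R)
-139*F(-6 - 1*3, 2) + 38 = -139*(-163 + 2) + 38 = -139*(-161) + 38 = 22379 + 38 = 22417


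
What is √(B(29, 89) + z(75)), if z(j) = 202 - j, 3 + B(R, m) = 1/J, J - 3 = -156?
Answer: √322507/51 ≈ 11.135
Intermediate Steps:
J = -153 (J = 3 - 156 = -153)
B(R, m) = -460/153 (B(R, m) = -3 + 1/(-153) = -3 - 1/153 = -460/153)
√(B(29, 89) + z(75)) = √(-460/153 + (202 - 1*75)) = √(-460/153 + (202 - 75)) = √(-460/153 + 127) = √(18971/153) = √322507/51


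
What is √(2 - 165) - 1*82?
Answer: -82 + I*√163 ≈ -82.0 + 12.767*I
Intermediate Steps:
√(2 - 165) - 1*82 = √(-163) - 82 = I*√163 - 82 = -82 + I*√163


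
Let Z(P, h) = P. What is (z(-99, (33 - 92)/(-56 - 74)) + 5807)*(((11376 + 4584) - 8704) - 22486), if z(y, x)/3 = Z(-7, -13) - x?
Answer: -1145300569/13 ≈ -8.8100e+7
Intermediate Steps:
z(y, x) = -21 - 3*x (z(y, x) = 3*(-7 - x) = -21 - 3*x)
(z(-99, (33 - 92)/(-56 - 74)) + 5807)*(((11376 + 4584) - 8704) - 22486) = ((-21 - 3*(33 - 92)/(-56 - 74)) + 5807)*(((11376 + 4584) - 8704) - 22486) = ((-21 - (-177)/(-130)) + 5807)*((15960 - 8704) - 22486) = ((-21 - (-177)*(-1)/130) + 5807)*(7256 - 22486) = ((-21 - 3*59/130) + 5807)*(-15230) = ((-21 - 177/130) + 5807)*(-15230) = (-2907/130 + 5807)*(-15230) = (752003/130)*(-15230) = -1145300569/13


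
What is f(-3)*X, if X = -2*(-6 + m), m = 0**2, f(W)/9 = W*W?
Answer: 972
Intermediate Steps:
f(W) = 9*W**2 (f(W) = 9*(W*W) = 9*W**2)
m = 0
X = 12 (X = -2*(-6 + 0) = -2*(-6) = 12)
f(-3)*X = (9*(-3)**2)*12 = (9*9)*12 = 81*12 = 972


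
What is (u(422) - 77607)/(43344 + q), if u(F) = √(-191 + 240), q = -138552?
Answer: 9700/11901 ≈ 0.81506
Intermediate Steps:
u(F) = 7 (u(F) = √49 = 7)
(u(422) - 77607)/(43344 + q) = (7 - 77607)/(43344 - 138552) = -77600/(-95208) = -77600*(-1/95208) = 9700/11901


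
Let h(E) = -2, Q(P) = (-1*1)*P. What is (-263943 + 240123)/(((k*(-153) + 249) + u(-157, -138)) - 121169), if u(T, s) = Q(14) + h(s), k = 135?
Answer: 7940/47197 ≈ 0.16823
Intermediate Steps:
Q(P) = -P
u(T, s) = -16 (u(T, s) = -1*14 - 2 = -14 - 2 = -16)
(-263943 + 240123)/(((k*(-153) + 249) + u(-157, -138)) - 121169) = (-263943 + 240123)/(((135*(-153) + 249) - 16) - 121169) = -23820/(((-20655 + 249) - 16) - 121169) = -23820/((-20406 - 16) - 121169) = -23820/(-20422 - 121169) = -23820/(-141591) = -23820*(-1/141591) = 7940/47197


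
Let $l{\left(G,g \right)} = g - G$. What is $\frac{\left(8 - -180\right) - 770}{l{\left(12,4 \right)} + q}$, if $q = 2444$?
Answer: $- \frac{97}{406} \approx -0.23892$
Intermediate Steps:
$\frac{\left(8 - -180\right) - 770}{l{\left(12,4 \right)} + q} = \frac{\left(8 - -180\right) - 770}{\left(4 - 12\right) + 2444} = \frac{\left(8 + 180\right) - 770}{\left(4 - 12\right) + 2444} = \frac{188 - 770}{-8 + 2444} = - \frac{582}{2436} = \left(-582\right) \frac{1}{2436} = - \frac{97}{406}$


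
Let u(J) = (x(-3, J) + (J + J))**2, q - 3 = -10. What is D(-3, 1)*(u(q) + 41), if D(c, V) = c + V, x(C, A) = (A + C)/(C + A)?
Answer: -420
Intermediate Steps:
q = -7 (q = 3 - 10 = -7)
x(C, A) = 1 (x(C, A) = (A + C)/(A + C) = 1)
D(c, V) = V + c
u(J) = (1 + 2*J)**2 (u(J) = (1 + (J + J))**2 = (1 + 2*J)**2)
D(-3, 1)*(u(q) + 41) = (1 - 3)*((1 + 2*(-7))**2 + 41) = -2*((1 - 14)**2 + 41) = -2*((-13)**2 + 41) = -2*(169 + 41) = -2*210 = -420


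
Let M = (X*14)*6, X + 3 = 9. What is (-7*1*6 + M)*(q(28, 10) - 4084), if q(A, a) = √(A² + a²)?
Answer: -1886808 + 924*√221 ≈ -1.8731e+6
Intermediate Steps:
X = 6 (X = -3 + 9 = 6)
M = 504 (M = (6*14)*6 = 84*6 = 504)
(-7*1*6 + M)*(q(28, 10) - 4084) = (-7*1*6 + 504)*(√(28² + 10²) - 4084) = (-7*6 + 504)*(√(784 + 100) - 4084) = (-42 + 504)*(√884 - 4084) = 462*(2*√221 - 4084) = 462*(-4084 + 2*√221) = -1886808 + 924*√221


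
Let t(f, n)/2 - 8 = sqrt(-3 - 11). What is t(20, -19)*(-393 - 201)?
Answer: -9504 - 1188*I*sqrt(14) ≈ -9504.0 - 4445.1*I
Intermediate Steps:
t(f, n) = 16 + 2*I*sqrt(14) (t(f, n) = 16 + 2*sqrt(-3 - 11) = 16 + 2*sqrt(-14) = 16 + 2*(I*sqrt(14)) = 16 + 2*I*sqrt(14))
t(20, -19)*(-393 - 201) = (16 + 2*I*sqrt(14))*(-393 - 201) = (16 + 2*I*sqrt(14))*(-594) = -9504 - 1188*I*sqrt(14)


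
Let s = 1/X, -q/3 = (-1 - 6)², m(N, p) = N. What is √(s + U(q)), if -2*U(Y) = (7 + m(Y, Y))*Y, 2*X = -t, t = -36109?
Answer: 2*I*√3354179525818/36109 ≈ 101.44*I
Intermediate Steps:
X = 36109/2 (X = (-1*(-36109))/2 = (½)*36109 = 36109/2 ≈ 18055.)
q = -147 (q = -3*(-1 - 6)² = -3*(-7)² = -3*49 = -147)
U(Y) = -Y*(7 + Y)/2 (U(Y) = -(7 + Y)*Y/2 = -Y*(7 + Y)/2)
s = 2/36109 (s = 1/(36109/2) = 2/36109 ≈ 5.5388e-5)
√(s + U(q)) = √(2/36109 - ½*(-147)*(7 - 147)) = √(2/36109 - ½*(-147)*(-140)) = √(2/36109 - 10290) = √(-371561608/36109) = 2*I*√3354179525818/36109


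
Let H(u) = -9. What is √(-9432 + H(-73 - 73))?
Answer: 3*I*√1049 ≈ 97.165*I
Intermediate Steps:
√(-9432 + H(-73 - 73)) = √(-9432 - 9) = √(-9441) = 3*I*√1049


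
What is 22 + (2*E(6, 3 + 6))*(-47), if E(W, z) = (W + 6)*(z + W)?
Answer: -16898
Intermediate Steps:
E(W, z) = (6 + W)*(W + z)
22 + (2*E(6, 3 + 6))*(-47) = 22 + (2*(6**2 + 6*6 + 6*(3 + 6) + 6*(3 + 6)))*(-47) = 22 + (2*(36 + 36 + 6*9 + 6*9))*(-47) = 22 + (2*(36 + 36 + 54 + 54))*(-47) = 22 + (2*180)*(-47) = 22 + 360*(-47) = 22 - 16920 = -16898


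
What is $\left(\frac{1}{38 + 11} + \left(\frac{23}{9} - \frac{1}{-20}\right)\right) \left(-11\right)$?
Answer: $- \frac{254771}{8820} \approx -28.886$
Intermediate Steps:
$\left(\frac{1}{38 + 11} + \left(\frac{23}{9} - \frac{1}{-20}\right)\right) \left(-11\right) = \left(\frac{1}{49} + \left(23 \cdot \frac{1}{9} - - \frac{1}{20}\right)\right) \left(-11\right) = \left(\frac{1}{49} + \left(\frac{23}{9} + \frac{1}{20}\right)\right) \left(-11\right) = \left(\frac{1}{49} + \frac{469}{180}\right) \left(-11\right) = \frac{23161}{8820} \left(-11\right) = - \frac{254771}{8820}$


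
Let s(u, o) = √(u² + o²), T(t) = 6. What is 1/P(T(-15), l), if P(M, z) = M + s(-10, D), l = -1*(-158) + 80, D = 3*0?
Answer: 1/16 ≈ 0.062500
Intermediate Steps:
D = 0
s(u, o) = √(o² + u²)
l = 238 (l = 158 + 80 = 238)
P(M, z) = 10 + M (P(M, z) = M + √(0² + (-10)²) = M + √(0 + 100) = M + √100 = M + 10 = 10 + M)
1/P(T(-15), l) = 1/(10 + 6) = 1/16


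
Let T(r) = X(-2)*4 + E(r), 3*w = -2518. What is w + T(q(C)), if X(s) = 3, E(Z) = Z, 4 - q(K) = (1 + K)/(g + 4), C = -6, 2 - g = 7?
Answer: -2485/3 ≈ -828.33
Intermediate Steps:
g = -5 (g = 2 - 1*7 = 2 - 7 = -5)
q(K) = 5 + K (q(K) = 4 - (1 + K)/(-5 + 4) = 4 - (1 + K)/(-1) = 4 - (1 + K)*(-1) = 4 - (-1 - K) = 4 + (1 + K) = 5 + K)
w = -2518/3 (w = (⅓)*(-2518) = -2518/3 ≈ -839.33)
T(r) = 12 + r (T(r) = 3*4 + r = 12 + r)
w + T(q(C)) = -2518/3 + (12 + (5 - 6)) = -2518/3 + (12 - 1) = -2518/3 + 11 = -2485/3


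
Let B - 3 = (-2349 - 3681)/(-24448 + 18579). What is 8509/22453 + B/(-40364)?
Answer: 2015220031283/5319032983148 ≈ 0.37887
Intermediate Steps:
B = 23637/5869 (B = 3 + (-2349 - 3681)/(-24448 + 18579) = 3 - 6030/(-5869) = 3 - 6030*(-1/5869) = 3 + 6030/5869 = 23637/5869 ≈ 4.0274)
8509/22453 + B/(-40364) = 8509/22453 + (23637/5869)/(-40364) = 8509*(1/22453) + (23637/5869)*(-1/40364) = 8509/22453 - 23637/236896316 = 2015220031283/5319032983148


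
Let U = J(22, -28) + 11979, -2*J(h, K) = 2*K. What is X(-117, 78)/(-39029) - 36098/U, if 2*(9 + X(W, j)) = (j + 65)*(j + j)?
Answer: -1542686857/468621203 ≈ -3.2920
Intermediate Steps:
X(W, j) = -9 + j*(65 + j) (X(W, j) = -9 + ((j + 65)*(j + j))/2 = -9 + ((65 + j)*(2*j))/2 = -9 + (2*j*(65 + j))/2 = -9 + j*(65 + j))
J(h, K) = -K
U = 12007 (U = -1*(-28) + 11979 = 28 + 11979 = 12007)
X(-117, 78)/(-39029) - 36098/U = (-9 + 78² + 65*78)/(-39029) - 36098/12007 = (-9 + 6084 + 5070)*(-1/39029) - 36098*1/12007 = 11145*(-1/39029) - 36098/12007 = -11145/39029 - 36098/12007 = -1542686857/468621203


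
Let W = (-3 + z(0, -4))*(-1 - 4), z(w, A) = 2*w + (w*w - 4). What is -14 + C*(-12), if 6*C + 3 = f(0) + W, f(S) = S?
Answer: -78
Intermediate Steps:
z(w, A) = -4 + w² + 2*w (z(w, A) = 2*w + (w² - 4) = 2*w + (-4 + w²) = -4 + w² + 2*w)
W = 35 (W = (-3 + (-4 + 0² + 2*0))*(-1 - 4) = (-3 + (-4 + 0 + 0))*(-5) = (-3 - 4)*(-5) = -7*(-5) = 35)
C = 16/3 (C = -½ + (0 + 35)/6 = -½ + (⅙)*35 = -½ + 35/6 = 16/3 ≈ 5.3333)
-14 + C*(-12) = -14 + (16/3)*(-12) = -14 - 64 = -78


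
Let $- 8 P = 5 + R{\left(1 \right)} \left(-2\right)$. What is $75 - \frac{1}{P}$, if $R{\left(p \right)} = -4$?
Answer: $\frac{983}{13} \approx 75.615$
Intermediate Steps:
$P = - \frac{13}{8}$ ($P = - \frac{5 - -8}{8} = - \frac{5 + 8}{8} = \left(- \frac{1}{8}\right) 13 = - \frac{13}{8} \approx -1.625$)
$75 - \frac{1}{P} = 75 - \frac{1}{- \frac{13}{8}} = 75 - - \frac{8}{13} = 75 + \frac{8}{13} = \frac{983}{13}$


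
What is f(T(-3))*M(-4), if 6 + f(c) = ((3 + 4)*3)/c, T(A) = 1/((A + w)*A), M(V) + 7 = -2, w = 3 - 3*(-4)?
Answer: 6858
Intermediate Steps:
w = 15 (w = 3 + 12 = 15)
M(V) = -9 (M(V) = -7 - 2 = -9)
T(A) = 1/(A*(15 + A)) (T(A) = 1/((A + 15)*A) = 1/((15 + A)*A) = 1/(A*(15 + A)))
f(c) = -6 + 21/c (f(c) = -6 + ((3 + 4)*3)/c = -6 + (7*3)/c = -6 + 21/c)
f(T(-3))*M(-4) = (-6 + 21/((1/((-3)*(15 - 3)))))*(-9) = (-6 + 21/((-⅓/12)))*(-9) = (-6 + 21/((-⅓*1/12)))*(-9) = (-6 + 21/(-1/36))*(-9) = (-6 + 21*(-36))*(-9) = (-6 - 756)*(-9) = -762*(-9) = 6858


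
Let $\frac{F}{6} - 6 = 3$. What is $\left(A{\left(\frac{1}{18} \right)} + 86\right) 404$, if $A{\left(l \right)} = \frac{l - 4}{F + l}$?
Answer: $\frac{33777228}{973} \approx 34715.0$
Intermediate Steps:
$F = 54$ ($F = 36 + 6 \cdot 3 = 36 + 18 = 54$)
$A{\left(l \right)} = \frac{-4 + l}{54 + l}$ ($A{\left(l \right)} = \frac{l - 4}{54 + l} = \frac{-4 + l}{54 + l}$)
$\left(A{\left(\frac{1}{18} \right)} + 86\right) 404 = \left(\frac{-4 + \frac{1}{18}}{54 + \frac{1}{18}} + 86\right) 404 = \left(\frac{1}{\frac{973}{18}} \left(- \frac{71}{18}\right) + 86\right) 404 = \left(\frac{18}{973} \left(- \frac{71}{18}\right) + 86\right) 404 = \left(- \frac{71}{973} + 86\right) 404 = \frac{83607}{973} \cdot 404 = \frac{33777228}{973}$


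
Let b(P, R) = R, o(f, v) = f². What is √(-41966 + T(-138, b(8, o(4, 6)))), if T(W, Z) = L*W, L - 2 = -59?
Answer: 10*I*√341 ≈ 184.66*I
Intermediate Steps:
L = -57 (L = 2 - 59 = -57)
T(W, Z) = -57*W
√(-41966 + T(-138, b(8, o(4, 6)))) = √(-41966 - 57*(-138)) = √(-41966 + 7866) = √(-34100) = 10*I*√341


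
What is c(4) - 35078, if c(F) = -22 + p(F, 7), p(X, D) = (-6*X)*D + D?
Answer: -35261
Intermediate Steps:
p(X, D) = D - 6*D*X (p(X, D) = -6*D*X + D = D - 6*D*X)
c(F) = -15 - 42*F (c(F) = -22 + 7*(1 - 6*F) = -22 + (7 - 42*F) = -15 - 42*F)
c(4) - 35078 = (-15 - 42*4) - 35078 = (-15 - 168) - 35078 = -183 - 35078 = -35261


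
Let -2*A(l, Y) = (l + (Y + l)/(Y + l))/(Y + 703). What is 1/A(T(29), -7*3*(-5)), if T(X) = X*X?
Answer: -808/421 ≈ -1.9192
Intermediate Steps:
T(X) = X²
A(l, Y) = -(1 + l)/(2*(703 + Y)) (A(l, Y) = -(l + (Y + l)/(Y + l))/(2*(Y + 703)) = -(l + 1)/(2*(703 + Y)) = -(1 + l)/(2*(703 + Y)))
1/A(T(29), -7*3*(-5)) = 1/((-1 - 1*29²)/(2*(703 - 7*3*(-5)))) = 1/((-1 - 1*841)/(2*(703 - 21*(-5)))) = 1/((-1 - 841)/(2*(703 + 105))) = 1/((½)*(-842)/808) = 1/((½)*(1/808)*(-842)) = 1/(-421/808) = -808/421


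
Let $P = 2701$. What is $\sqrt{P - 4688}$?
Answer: $i \sqrt{1987} \approx 44.576 i$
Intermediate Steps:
$\sqrt{P - 4688} = \sqrt{2701 - 4688} = \sqrt{-1987} = i \sqrt{1987}$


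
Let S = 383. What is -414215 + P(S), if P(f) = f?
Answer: -413832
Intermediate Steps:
-414215 + P(S) = -414215 + 383 = -413832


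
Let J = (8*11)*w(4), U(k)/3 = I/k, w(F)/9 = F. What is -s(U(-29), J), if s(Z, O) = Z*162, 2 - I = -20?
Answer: 10692/29 ≈ 368.69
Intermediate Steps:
w(F) = 9*F
I = 22 (I = 2 - 1*(-20) = 2 + 20 = 22)
U(k) = 66/k (U(k) = 3*(22/k) = 66/k)
J = 3168 (J = (8*11)*(9*4) = 88*36 = 3168)
s(Z, O) = 162*Z
-s(U(-29), J) = -162*66/(-29) = -162*66*(-1/29) = -162*(-66)/29 = -1*(-10692/29) = 10692/29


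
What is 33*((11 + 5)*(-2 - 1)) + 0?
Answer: -1584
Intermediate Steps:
33*((11 + 5)*(-2 - 1)) + 0 = 33*(16*(-3)) + 0 = 33*(-48) + 0 = -1584 + 0 = -1584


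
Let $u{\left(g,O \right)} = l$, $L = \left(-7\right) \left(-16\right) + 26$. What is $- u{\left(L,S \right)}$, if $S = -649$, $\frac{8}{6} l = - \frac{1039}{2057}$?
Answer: $\frac{3117}{8228} \approx 0.37883$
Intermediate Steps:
$l = - \frac{3117}{8228}$ ($l = \frac{3 \left(- \frac{1039}{2057}\right)}{4} = \frac{3 \left(\left(-1039\right) \frac{1}{2057}\right)}{4} = \frac{3}{4} \left(- \frac{1039}{2057}\right) = - \frac{3117}{8228} \approx -0.37883$)
$L = 138$ ($L = 112 + 26 = 138$)
$u{\left(g,O \right)} = - \frac{3117}{8228}$
$- u{\left(L,S \right)} = \left(-1\right) \left(- \frac{3117}{8228}\right) = \frac{3117}{8228}$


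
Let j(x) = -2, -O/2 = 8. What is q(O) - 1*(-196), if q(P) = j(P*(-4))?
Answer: 194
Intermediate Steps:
O = -16 (O = -2*8 = -16)
q(P) = -2
q(O) - 1*(-196) = -2 - 1*(-196) = -2 + 196 = 194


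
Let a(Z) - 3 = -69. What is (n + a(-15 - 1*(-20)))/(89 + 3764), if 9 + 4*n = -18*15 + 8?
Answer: -535/15412 ≈ -0.034713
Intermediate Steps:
a(Z) = -66 (a(Z) = 3 - 69 = -66)
n = -271/4 (n = -9/4 + (-18*15 + 8)/4 = -9/4 + (-270 + 8)/4 = -9/4 + (1/4)*(-262) = -9/4 - 131/2 = -271/4 ≈ -67.750)
(n + a(-15 - 1*(-20)))/(89 + 3764) = (-271/4 - 66)/(89 + 3764) = -535/4/3853 = -535/4*1/3853 = -535/15412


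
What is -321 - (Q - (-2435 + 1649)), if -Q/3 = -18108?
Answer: -55431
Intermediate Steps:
Q = 54324 (Q = -3*(-18108) = 54324)
-321 - (Q - (-2435 + 1649)) = -321 - (54324 - (-2435 + 1649)) = -321 - (54324 - 1*(-786)) = -321 - (54324 + 786) = -321 - 1*55110 = -321 - 55110 = -55431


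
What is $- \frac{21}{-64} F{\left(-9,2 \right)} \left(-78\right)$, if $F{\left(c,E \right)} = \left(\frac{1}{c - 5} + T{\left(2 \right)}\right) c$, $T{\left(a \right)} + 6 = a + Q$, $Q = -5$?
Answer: $- \frac{133731}{64} \approx -2089.5$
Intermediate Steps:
$T{\left(a \right)} = -11 + a$ ($T{\left(a \right)} = -6 + \left(a - 5\right) = -6 + \left(-5 + a\right) = -11 + a$)
$F{\left(c,E \right)} = c \left(-9 + \frac{1}{-5 + c}\right)$ ($F{\left(c,E \right)} = \left(\frac{1}{c - 5} + \left(-11 + 2\right)\right) c = \left(\frac{1}{-5 + c} - 9\right) c = \left(-9 + \frac{1}{-5 + c}\right) c = c \left(-9 + \frac{1}{-5 + c}\right)$)
$- \frac{21}{-64} F{\left(-9,2 \right)} \left(-78\right) = - \frac{21}{-64} \left(- \frac{9 \left(46 - -81\right)}{-5 - 9}\right) \left(-78\right) = \left(-21\right) \left(- \frac{1}{64}\right) \left(- \frac{9 \left(46 + 81\right)}{-14}\right) \left(-78\right) = \frac{21 \left(\left(-9\right) \left(- \frac{1}{14}\right) 127\right)}{64} \left(-78\right) = \frac{21}{64} \cdot \frac{1143}{14} \left(-78\right) = \frac{3429}{128} \left(-78\right) = - \frac{133731}{64}$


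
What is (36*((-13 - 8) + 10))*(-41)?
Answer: 16236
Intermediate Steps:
(36*((-13 - 8) + 10))*(-41) = (36*(-21 + 10))*(-41) = (36*(-11))*(-41) = -396*(-41) = 16236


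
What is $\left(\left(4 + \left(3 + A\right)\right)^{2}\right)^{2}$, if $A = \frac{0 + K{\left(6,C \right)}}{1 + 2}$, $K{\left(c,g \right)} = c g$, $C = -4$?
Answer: $1$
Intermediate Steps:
$A = -8$ ($A = \frac{0 + 6 \left(-4\right)}{1 + 2} = \frac{0 - 24}{3} = \left(-24\right) \frac{1}{3} = -8$)
$\left(\left(4 + \left(3 + A\right)\right)^{2}\right)^{2} = \left(\left(4 + \left(3 - 8\right)\right)^{2}\right)^{2} = \left(\left(4 - 5\right)^{2}\right)^{2} = \left(\left(-1\right)^{2}\right)^{2} = 1^{2} = 1$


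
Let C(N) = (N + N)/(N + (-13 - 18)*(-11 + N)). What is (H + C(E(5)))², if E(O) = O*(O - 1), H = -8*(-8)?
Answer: 273439296/67081 ≈ 4076.3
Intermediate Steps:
H = 64
E(O) = O*(-1 + O)
C(N) = 2*N/(341 - 30*N) (C(N) = (2*N)/(N - 31*(-11 + N)) = (2*N)/(N + (341 - 31*N)) = (2*N)/(341 - 30*N) = 2*N/(341 - 30*N))
(H + C(E(5)))² = (64 - 2*5*(-1 + 5)/(-341 + 30*(5*(-1 + 5))))² = (64 - 2*5*4/(-341 + 30*(5*4)))² = (64 - 2*20/(-341 + 30*20))² = (64 - 2*20/(-341 + 600))² = (64 - 2*20/259)² = (64 - 2*20*1/259)² = (64 - 40/259)² = (16536/259)² = 273439296/67081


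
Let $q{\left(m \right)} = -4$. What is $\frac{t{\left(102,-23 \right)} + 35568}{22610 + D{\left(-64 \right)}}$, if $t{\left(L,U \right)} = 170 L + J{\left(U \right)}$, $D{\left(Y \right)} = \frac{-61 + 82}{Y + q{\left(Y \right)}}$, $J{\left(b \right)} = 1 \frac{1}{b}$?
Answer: $\frac{82748044}{35361557} \approx 2.3401$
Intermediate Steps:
$J{\left(b \right)} = \frac{1}{b}$
$D{\left(Y \right)} = \frac{21}{-4 + Y}$ ($D{\left(Y \right)} = \frac{-61 + 82}{Y - 4} = \frac{21}{-4 + Y}$)
$t{\left(L,U \right)} = \frac{1}{U} + 170 L$ ($t{\left(L,U \right)} = 170 L + \frac{1}{U} = \frac{1}{U} + 170 L$)
$\frac{t{\left(102,-23 \right)} + 35568}{22610 + D{\left(-64 \right)}} = \frac{\left(\frac{1}{-23} + 170 \cdot 102\right) + 35568}{22610 + \frac{21}{-4 - 64}} = \frac{\left(- \frac{1}{23} + 17340\right) + 35568}{22610 + \frac{21}{-68}} = \frac{\frac{398819}{23} + 35568}{22610 + 21 \left(- \frac{1}{68}\right)} = \frac{1216883}{23 \left(22610 - \frac{21}{68}\right)} = \frac{1216883}{23 \cdot \frac{1537459}{68}} = \frac{1216883}{23} \cdot \frac{68}{1537459} = \frac{82748044}{35361557}$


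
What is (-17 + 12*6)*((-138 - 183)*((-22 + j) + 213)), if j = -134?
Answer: -1006335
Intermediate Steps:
(-17 + 12*6)*((-138 - 183)*((-22 + j) + 213)) = (-17 + 12*6)*((-138 - 183)*((-22 - 134) + 213)) = (-17 + 72)*(-321*(-156 + 213)) = 55*(-321*57) = 55*(-18297) = -1006335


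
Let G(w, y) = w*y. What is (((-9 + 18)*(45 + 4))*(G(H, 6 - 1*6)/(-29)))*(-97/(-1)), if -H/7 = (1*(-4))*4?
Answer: 0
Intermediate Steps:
H = 112 (H = -7*1*(-4)*4 = -(-28)*4 = -7*(-16) = 112)
(((-9 + 18)*(45 + 4))*(G(H, 6 - 1*6)/(-29)))*(-97/(-1)) = (((-9 + 18)*(45 + 4))*((112*(6 - 1*6))/(-29)))*(-97/(-1)) = ((9*49)*((112*(6 - 6))*(-1/29)))*(-97*(-1)) = (441*((112*0)*(-1/29)))*97 = (441*(0*(-1/29)))*97 = (441*0)*97 = 0*97 = 0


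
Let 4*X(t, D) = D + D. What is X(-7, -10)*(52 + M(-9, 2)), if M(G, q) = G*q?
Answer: -170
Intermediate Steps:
X(t, D) = D/2 (X(t, D) = (D + D)/4 = (2*D)/4 = D/2)
X(-7, -10)*(52 + M(-9, 2)) = ((1/2)*(-10))*(52 - 9*2) = -5*(52 - 18) = -5*34 = -170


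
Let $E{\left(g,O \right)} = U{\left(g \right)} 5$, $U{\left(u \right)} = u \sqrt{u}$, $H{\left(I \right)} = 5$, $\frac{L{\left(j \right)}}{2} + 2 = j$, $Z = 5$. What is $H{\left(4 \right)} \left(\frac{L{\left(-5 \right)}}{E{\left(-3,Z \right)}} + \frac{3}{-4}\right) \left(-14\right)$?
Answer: $\frac{105}{2} + \frac{196 i \sqrt{3}}{9} \approx 52.5 + 37.72 i$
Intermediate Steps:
$L{\left(j \right)} = -4 + 2 j$
$U{\left(u \right)} = u^{\frac{3}{2}}$
$E{\left(g,O \right)} = 5 g^{\frac{3}{2}}$ ($E{\left(g,O \right)} = g^{\frac{3}{2}} \cdot 5 = 5 g^{\frac{3}{2}}$)
$H{\left(4 \right)} \left(\frac{L{\left(-5 \right)}}{E{\left(-3,Z \right)}} + \frac{3}{-4}\right) \left(-14\right) = 5 \left(\frac{-4 + 2 \left(-5\right)}{5 \left(-3\right)^{\frac{3}{2}}} + \frac{3}{-4}\right) \left(-14\right) = 5 \left(\frac{-4 - 10}{5 \left(- 3 i \sqrt{3}\right)} + 3 \left(- \frac{1}{4}\right)\right) \left(-14\right) = 5 \left(- \frac{14}{\left(-15\right) i \sqrt{3}} - \frac{3}{4}\right) \left(-14\right) = 5 \left(- 14 \frac{i \sqrt{3}}{45} - \frac{3}{4}\right) \left(-14\right) = 5 \left(- \frac{14 i \sqrt{3}}{45} - \frac{3}{4}\right) \left(-14\right) = 5 \left(- \frac{3}{4} - \frac{14 i \sqrt{3}}{45}\right) \left(-14\right) = \left(- \frac{15}{4} - \frac{14 i \sqrt{3}}{9}\right) \left(-14\right) = \frac{105}{2} + \frac{196 i \sqrt{3}}{9}$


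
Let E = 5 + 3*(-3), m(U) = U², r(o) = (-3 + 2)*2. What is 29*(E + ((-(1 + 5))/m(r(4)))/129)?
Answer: -10005/86 ≈ -116.34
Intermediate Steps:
r(o) = -2 (r(o) = -1*2 = -2)
E = -4 (E = 5 - 9 = -4)
29*(E + ((-(1 + 5))/m(r(4)))/129) = 29*(-4 + ((-(1 + 5))/((-2)²))/129) = 29*(-4 + (-1*6/4)*(1/129)) = 29*(-4 - 6*¼*(1/129)) = 29*(-4 - 3/2*1/129) = 29*(-4 - 1/86) = 29*(-345/86) = -10005/86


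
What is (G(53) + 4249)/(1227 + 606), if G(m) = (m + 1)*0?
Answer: 4249/1833 ≈ 2.3181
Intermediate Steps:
G(m) = 0 (G(m) = (1 + m)*0 = 0)
(G(53) + 4249)/(1227 + 606) = (0 + 4249)/(1227 + 606) = 4249/1833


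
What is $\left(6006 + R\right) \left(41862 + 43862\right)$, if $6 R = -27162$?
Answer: $126785796$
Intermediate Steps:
$R = -4527$ ($R = \frac{1}{6} \left(-27162\right) = -4527$)
$\left(6006 + R\right) \left(41862 + 43862\right) = \left(6006 - 4527\right) \left(41862 + 43862\right) = 1479 \cdot 85724 = 126785796$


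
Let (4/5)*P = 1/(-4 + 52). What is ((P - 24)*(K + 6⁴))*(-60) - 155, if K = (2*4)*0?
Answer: 1864060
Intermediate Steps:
P = 5/192 (P = 5/(4*(-4 + 52)) = (5/4)/48 = (5/4)*(1/48) = 5/192 ≈ 0.026042)
K = 0 (K = 8*0 = 0)
((P - 24)*(K + 6⁴))*(-60) - 155 = ((5/192 - 24)*(0 + 6⁴))*(-60) - 155 = -4603*(0 + 1296)/192*(-60) - 155 = -4603/192*1296*(-60) - 155 = -124281/4*(-60) - 155 = 1864215 - 155 = 1864060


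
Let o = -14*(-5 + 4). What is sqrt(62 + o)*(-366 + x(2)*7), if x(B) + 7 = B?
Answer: -802*sqrt(19) ≈ -3495.8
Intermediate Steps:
x(B) = -7 + B
o = 14 (o = -14*(-1) = -7*(-2) = 14)
sqrt(62 + o)*(-366 + x(2)*7) = sqrt(62 + 14)*(-366 + (-7 + 2)*7) = sqrt(76)*(-366 - 5*7) = (2*sqrt(19))*(-366 - 35) = (2*sqrt(19))*(-401) = -802*sqrt(19)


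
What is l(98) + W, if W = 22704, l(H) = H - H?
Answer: 22704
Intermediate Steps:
l(H) = 0
l(98) + W = 0 + 22704 = 22704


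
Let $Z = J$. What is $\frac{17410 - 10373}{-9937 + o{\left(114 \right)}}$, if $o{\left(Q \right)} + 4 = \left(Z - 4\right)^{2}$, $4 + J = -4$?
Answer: $- \frac{7037}{9797} \approx -0.71828$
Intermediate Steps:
$J = -8$ ($J = -4 - 4 = -8$)
$Z = -8$
$o{\left(Q \right)} = 140$ ($o{\left(Q \right)} = -4 + \left(-8 - 4\right)^{2} = -4 + \left(-12\right)^{2} = -4 + 144 = 140$)
$\frac{17410 - 10373}{-9937 + o{\left(114 \right)}} = \frac{17410 - 10373}{-9937 + 140} = \frac{7037}{-9797} = 7037 \left(- \frac{1}{9797}\right) = - \frac{7037}{9797}$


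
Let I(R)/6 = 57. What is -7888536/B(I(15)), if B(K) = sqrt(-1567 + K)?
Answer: 7888536*I/35 ≈ 2.2539e+5*I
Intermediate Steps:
I(R) = 342 (I(R) = 6*57 = 342)
-7888536/B(I(15)) = -7888536/sqrt(-1567 + 342) = -7888536*(-I/35) = -(-7888536)*I/35 = 7888536*I/35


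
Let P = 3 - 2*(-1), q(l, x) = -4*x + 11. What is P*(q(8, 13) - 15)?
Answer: -280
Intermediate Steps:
q(l, x) = 11 - 4*x
P = 5 (P = 3 + 2 = 5)
P*(q(8, 13) - 15) = 5*((11 - 4*13) - 15) = 5*((11 - 52) - 15) = 5*(-41 - 15) = 5*(-56) = -280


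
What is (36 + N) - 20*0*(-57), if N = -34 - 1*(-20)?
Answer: 22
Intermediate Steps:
N = -14 (N = -34 + 20 = -14)
(36 + N) - 20*0*(-57) = (36 - 14) - 20*0*(-57) = 22 + 0*(-57) = 22 + 0 = 22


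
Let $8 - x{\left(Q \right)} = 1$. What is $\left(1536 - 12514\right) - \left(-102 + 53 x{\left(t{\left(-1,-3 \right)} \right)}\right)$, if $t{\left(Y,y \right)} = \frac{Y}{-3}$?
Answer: $-11247$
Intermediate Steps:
$t{\left(Y,y \right)} = - \frac{Y}{3}$ ($t{\left(Y,y \right)} = Y \left(- \frac{1}{3}\right) = - \frac{Y}{3}$)
$x{\left(Q \right)} = 7$ ($x{\left(Q \right)} = 8 - 1 = 7$)
$\left(1536 - 12514\right) - \left(-102 + 53 x{\left(t{\left(-1,-3 \right)} \right)}\right) = \left(1536 - 12514\right) + \left(\left(-53\right) 7 + 102\right) = -10978 + \left(-371 + 102\right) = -10978 - 269 = -11247$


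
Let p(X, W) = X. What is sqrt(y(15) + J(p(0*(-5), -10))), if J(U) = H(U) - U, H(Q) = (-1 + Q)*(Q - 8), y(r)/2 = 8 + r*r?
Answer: sqrt(474) ≈ 21.772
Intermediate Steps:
y(r) = 16 + 2*r**2 (y(r) = 2*(8 + r*r) = 2*(8 + r**2) = 16 + 2*r**2)
H(Q) = (-1 + Q)*(-8 + Q)
J(U) = 8 + U**2 - 10*U (J(U) = (8 + U**2 - 9*U) - U = 8 + U**2 - 10*U)
sqrt(y(15) + J(p(0*(-5), -10))) = sqrt((16 + 2*15**2) + (8 + (0*(-5))**2 - 0*(-5))) = sqrt((16 + 2*225) + (8 + 0**2 - 10*0)) = sqrt((16 + 450) + (8 + 0 + 0)) = sqrt(466 + 8) = sqrt(474)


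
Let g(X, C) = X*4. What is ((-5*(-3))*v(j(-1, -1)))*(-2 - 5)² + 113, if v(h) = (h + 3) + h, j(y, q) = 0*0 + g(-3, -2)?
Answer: -15322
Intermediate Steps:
g(X, C) = 4*X
j(y, q) = -12 (j(y, q) = 0*0 + 4*(-3) = 0 - 12 = -12)
v(h) = 3 + 2*h (v(h) = (3 + h) + h = 3 + 2*h)
((-5*(-3))*v(j(-1, -1)))*(-2 - 5)² + 113 = ((-5*(-3))*(3 + 2*(-12)))*(-2 - 5)² + 113 = (15*(3 - 24))*(-7)² + 113 = (15*(-21))*49 + 113 = -315*49 + 113 = -15435 + 113 = -15322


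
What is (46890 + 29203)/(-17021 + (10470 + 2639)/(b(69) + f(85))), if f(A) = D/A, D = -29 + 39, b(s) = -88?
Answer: -113682942/25652227 ≈ -4.4317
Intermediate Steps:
D = 10
f(A) = 10/A
(46890 + 29203)/(-17021 + (10470 + 2639)/(b(69) + f(85))) = (46890 + 29203)/(-17021 + (10470 + 2639)/(-88 + 10/85)) = 76093/(-17021 + 13109/(-88 + 10*(1/85))) = 76093/(-17021 + 13109/(-88 + 2/17)) = 76093/(-17021 + 13109/(-1494/17)) = 76093/(-17021 + 13109*(-17/1494)) = 76093/(-17021 - 222853/1494) = 76093/(-25652227/1494) = 76093*(-1494/25652227) = -113682942/25652227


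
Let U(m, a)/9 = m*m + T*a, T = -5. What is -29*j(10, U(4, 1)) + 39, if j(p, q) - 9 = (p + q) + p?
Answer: -3673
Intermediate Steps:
U(m, a) = -45*a + 9*m² (U(m, a) = 9*(m*m - 5*a) = 9*(m² - 5*a) = -45*a + 9*m²)
j(p, q) = 9 + q + 2*p (j(p, q) = 9 + ((p + q) + p) = 9 + (q + 2*p) = 9 + q + 2*p)
-29*j(10, U(4, 1)) + 39 = -29*(9 + (-45*1 + 9*4²) + 2*10) + 39 = -29*(9 + (-45 + 9*16) + 20) + 39 = -29*(9 + (-45 + 144) + 20) + 39 = -29*(9 + 99 + 20) + 39 = -29*128 + 39 = -3712 + 39 = -3673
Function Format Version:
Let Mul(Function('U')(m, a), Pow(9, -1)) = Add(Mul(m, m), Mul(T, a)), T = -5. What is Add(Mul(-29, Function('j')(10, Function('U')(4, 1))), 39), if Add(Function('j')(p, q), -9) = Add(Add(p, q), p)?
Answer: -3673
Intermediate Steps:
Function('U')(m, a) = Add(Mul(-45, a), Mul(9, Pow(m, 2))) (Function('U')(m, a) = Mul(9, Add(Mul(m, m), Mul(-5, a))) = Mul(9, Add(Pow(m, 2), Mul(-5, a))) = Add(Mul(-45, a), Mul(9, Pow(m, 2))))
Function('j')(p, q) = Add(9, q, Mul(2, p)) (Function('j')(p, q) = Add(9, Add(Add(p, q), p)) = Add(9, Add(q, Mul(2, p))) = Add(9, q, Mul(2, p)))
Add(Mul(-29, Function('j')(10, Function('U')(4, 1))), 39) = Add(Mul(-29, Add(9, Add(Mul(-45, 1), Mul(9, Pow(4, 2))), Mul(2, 10))), 39) = Add(Mul(-29, Add(9, Add(-45, Mul(9, 16)), 20)), 39) = Add(Mul(-29, Add(9, Add(-45, 144), 20)), 39) = Add(Mul(-29, Add(9, 99, 20)), 39) = Add(Mul(-29, 128), 39) = Add(-3712, 39) = -3673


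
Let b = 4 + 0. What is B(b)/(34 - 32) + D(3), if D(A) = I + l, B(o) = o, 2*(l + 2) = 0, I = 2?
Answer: 2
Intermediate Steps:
b = 4
l = -2 (l = -2 + (1/2)*0 = -2 + 0 = -2)
D(A) = 0 (D(A) = 2 - 2 = 0)
B(b)/(34 - 32) + D(3) = 4/(34 - 32) + 0 = 4/2 + 0 = 4*(1/2) + 0 = 2 + 0 = 2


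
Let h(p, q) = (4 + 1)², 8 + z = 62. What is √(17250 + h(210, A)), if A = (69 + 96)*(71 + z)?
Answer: 5*√691 ≈ 131.43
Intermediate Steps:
z = 54 (z = -8 + 62 = 54)
A = 20625 (A = (69 + 96)*(71 + 54) = 165*125 = 20625)
h(p, q) = 25 (h(p, q) = 5² = 25)
√(17250 + h(210, A)) = √(17250 + 25) = √17275 = 5*√691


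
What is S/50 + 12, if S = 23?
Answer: 623/50 ≈ 12.460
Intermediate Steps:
S/50 + 12 = 23/50 + 12 = 623/50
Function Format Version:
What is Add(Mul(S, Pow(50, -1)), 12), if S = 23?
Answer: Rational(623, 50) ≈ 12.460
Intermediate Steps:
Add(Mul(S, Pow(50, -1)), 12) = Add(Mul(23, Pow(50, -1)), 12) = Add(Mul(23, Rational(1, 50)), 12) = Add(Rational(23, 50), 12) = Rational(623, 50)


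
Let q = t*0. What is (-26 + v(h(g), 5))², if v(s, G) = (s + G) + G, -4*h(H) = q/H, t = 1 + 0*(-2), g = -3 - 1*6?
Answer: 256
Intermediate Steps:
g = -9 (g = -3 - 6 = -9)
t = 1 (t = 1 + 0 = 1)
q = 0 (q = 1*0 = 0)
h(H) = 0 (h(H) = -0/H = -¼*0 = 0)
v(s, G) = s + 2*G (v(s, G) = (G + s) + G = s + 2*G)
(-26 + v(h(g), 5))² = (-26 + (0 + 2*5))² = (-26 + (0 + 10))² = (-26 + 10)² = (-16)² = 256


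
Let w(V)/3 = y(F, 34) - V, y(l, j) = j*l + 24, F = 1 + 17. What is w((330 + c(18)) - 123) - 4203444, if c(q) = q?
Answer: -4202211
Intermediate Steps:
F = 18
y(l, j) = 24 + j*l
w(V) = 1908 - 3*V (w(V) = 3*((24 + 34*18) - V) = 3*((24 + 612) - V) = 3*(636 - V) = 1908 - 3*V)
w((330 + c(18)) - 123) - 4203444 = (1908 - 3*((330 + 18) - 123)) - 4203444 = (1908 - 3*(348 - 123)) - 4203444 = (1908 - 3*225) - 4203444 = (1908 - 675) - 4203444 = 1233 - 4203444 = -4202211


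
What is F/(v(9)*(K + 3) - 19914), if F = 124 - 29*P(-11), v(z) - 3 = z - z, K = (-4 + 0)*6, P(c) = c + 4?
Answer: -109/6659 ≈ -0.016369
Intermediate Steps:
P(c) = 4 + c
K = -24 (K = -4*6 = -24)
v(z) = 3 (v(z) = 3 + (z - z) = 3 + 0 = 3)
F = 327 (F = 124 - 29*(4 - 11) = 124 - 29*(-7) = 124 + 203 = 327)
F/(v(9)*(K + 3) - 19914) = 327/(3*(-24 + 3) - 19914) = 327/(3*(-21) - 19914) = 327/(-63 - 19914) = 327/(-19977) = 327*(-1/19977) = -109/6659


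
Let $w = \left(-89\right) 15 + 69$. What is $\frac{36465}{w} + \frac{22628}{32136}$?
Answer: $- \frac{23816504}{847587} \approx -28.099$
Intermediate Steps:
$w = -1266$ ($w = -1335 + 69 = -1266$)
$\frac{36465}{w} + \frac{22628}{32136} = \frac{36465}{-1266} + \frac{22628}{32136} = 36465 \left(- \frac{1}{1266}\right) + 22628 \cdot \frac{1}{32136} = - \frac{12155}{422} + \frac{5657}{8034} = - \frac{23816504}{847587}$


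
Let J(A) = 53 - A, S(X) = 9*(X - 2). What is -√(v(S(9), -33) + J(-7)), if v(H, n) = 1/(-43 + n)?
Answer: -√86621/38 ≈ -7.7451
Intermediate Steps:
S(X) = -18 + 9*X (S(X) = 9*(-2 + X) = -18 + 9*X)
-√(v(S(9), -33) + J(-7)) = -√(1/(-43 - 33) + (53 - 1*(-7))) = -√(1/(-76) + (53 + 7)) = -√(-1/76 + 60) = -√(4559/76) = -√86621/38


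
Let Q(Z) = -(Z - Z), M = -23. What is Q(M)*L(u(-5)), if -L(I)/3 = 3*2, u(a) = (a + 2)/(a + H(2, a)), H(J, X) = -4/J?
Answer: 0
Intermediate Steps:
u(a) = (2 + a)/(-2 + a) (u(a) = (a + 2)/(a - 4/2) = (2 + a)/(a - 4*½) = (2 + a)/(a - 2) = (2 + a)/(-2 + a))
L(I) = -18 (L(I) = -9*2 = -3*6 = -18)
Q(Z) = 0 (Q(Z) = -1*0 = 0)
Q(M)*L(u(-5)) = 0*(-18) = 0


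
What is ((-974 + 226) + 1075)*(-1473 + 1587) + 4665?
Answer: 41943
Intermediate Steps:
((-974 + 226) + 1075)*(-1473 + 1587) + 4665 = (-748 + 1075)*114 + 4665 = 327*114 + 4665 = 37278 + 4665 = 41943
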